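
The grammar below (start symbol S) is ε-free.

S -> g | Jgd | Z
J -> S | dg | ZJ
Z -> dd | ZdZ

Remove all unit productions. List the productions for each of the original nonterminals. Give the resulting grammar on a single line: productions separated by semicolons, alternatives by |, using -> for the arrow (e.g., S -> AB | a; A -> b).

S -> g | dd | Jgd | ZdZ; J -> g | ZJ | dd | dg | Jgd | ZdZ; Z -> dd | ZdZ

Unit productions: J->S, S->Z.
Unit pairs (A ⇒* B via units): (J,S), (J,Z), (S,Z).
S: inherits non-unit rules of {S, Z} → Jgd | ZdZ | dd | g.
J: inherits non-unit rules of {J, S, Z} → Jgd | ZJ | ZdZ | dd | dg | g.
Z: inherits non-unit rules of {Z} → ZdZ | dd.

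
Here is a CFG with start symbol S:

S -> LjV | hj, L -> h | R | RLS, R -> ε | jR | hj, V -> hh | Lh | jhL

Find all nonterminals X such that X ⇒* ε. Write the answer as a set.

{L, R}

Directly nullable (have an ε-rule): {R}.
L is nullable via L -> R (every symbol on the right is already known nullable).
Not nullable: S, V — each has a terminal in every rule's right-hand side or depends on a non-nullable symbol.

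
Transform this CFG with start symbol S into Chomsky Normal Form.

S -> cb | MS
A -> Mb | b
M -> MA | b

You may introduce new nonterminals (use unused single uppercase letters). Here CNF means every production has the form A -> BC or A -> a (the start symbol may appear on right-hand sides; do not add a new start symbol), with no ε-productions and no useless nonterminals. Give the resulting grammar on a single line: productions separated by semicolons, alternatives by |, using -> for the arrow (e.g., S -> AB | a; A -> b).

S -> CB | MS; A -> b | MB; B -> b; C -> c; M -> b | MA

No ε-productions.
No unit productions to eliminate.
TERM: introduce B -> b, C -> c and substitute in every rule of length ≥2.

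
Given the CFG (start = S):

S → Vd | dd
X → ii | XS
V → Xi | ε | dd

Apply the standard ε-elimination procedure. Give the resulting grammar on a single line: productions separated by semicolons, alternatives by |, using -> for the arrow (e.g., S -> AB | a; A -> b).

Nullable set: {V}.
S -> Vd: V nullable, giving Vd | d.
Drop V -> ε.
Unchanged (no nullable symbols): S -> dd; V -> Xi; V -> dd; X -> XS; X -> ii.

S -> d | Vd | dd; V -> Xi | dd; X -> XS | ii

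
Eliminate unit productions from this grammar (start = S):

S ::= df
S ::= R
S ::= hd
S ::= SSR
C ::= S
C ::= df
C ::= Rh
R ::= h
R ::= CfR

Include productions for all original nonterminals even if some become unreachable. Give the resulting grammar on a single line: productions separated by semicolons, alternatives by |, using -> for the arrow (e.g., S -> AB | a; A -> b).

S -> h | df | hd | CfR | SSR; C -> h | Rh | df | hd | CfR | SSR; R -> h | CfR

Unit productions: C->S, S->R.
Unit pairs (A ⇒* B via units): (C,R), (C,S), (S,R).
S: inherits non-unit rules of {R, S} → CfR | SSR | df | h | hd.
C: inherits non-unit rules of {C, R, S} → CfR | Rh | SSR | df | h | hd.
R: inherits non-unit rules of {R} → CfR | h.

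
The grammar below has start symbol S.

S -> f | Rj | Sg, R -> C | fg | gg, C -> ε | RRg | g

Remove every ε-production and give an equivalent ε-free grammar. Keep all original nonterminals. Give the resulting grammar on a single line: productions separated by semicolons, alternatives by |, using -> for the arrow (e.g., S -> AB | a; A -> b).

S -> f | j | Rj | Sg; C -> g | Rg | RRg; R -> C | fg | gg

Nullable set: {C, R}.
S -> Rj: R nullable, giving Rj | j.
Drop C -> ε.
C -> RRg: R, R nullable, giving RRg | Rg | g.
R -> C: C nullable, giving C.
Unchanged (no nullable symbols): S -> Sg; S -> f; C -> g; R -> fg; R -> gg.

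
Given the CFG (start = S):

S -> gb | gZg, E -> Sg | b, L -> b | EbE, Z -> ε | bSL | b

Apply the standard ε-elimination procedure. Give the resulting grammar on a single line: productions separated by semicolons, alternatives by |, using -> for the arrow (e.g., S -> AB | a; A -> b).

S -> gb | gg | gZg; E -> b | Sg; L -> b | EbE; Z -> b | bSL

Nullable set: {Z}.
S -> gZg: Z nullable, giving gZg | gg.
Drop Z -> ε.
Unchanged (no nullable symbols): S -> gb; E -> Sg; E -> b; L -> EbE; L -> b; Z -> b; Z -> bSL.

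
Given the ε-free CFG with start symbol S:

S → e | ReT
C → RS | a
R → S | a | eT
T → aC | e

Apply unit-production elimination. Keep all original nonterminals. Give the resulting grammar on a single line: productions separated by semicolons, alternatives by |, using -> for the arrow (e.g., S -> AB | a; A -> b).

Unit productions: R->S.
Unit pairs (A ⇒* B via units): (R,S).
S: inherits non-unit rules of {S} → ReT | e.
C: inherits non-unit rules of {C} → RS | a.
R: inherits non-unit rules of {R, S} → ReT | a | e | eT.
T: inherits non-unit rules of {T} → aC | e.

S -> e | ReT; C -> a | RS; R -> a | e | eT | ReT; T -> e | aC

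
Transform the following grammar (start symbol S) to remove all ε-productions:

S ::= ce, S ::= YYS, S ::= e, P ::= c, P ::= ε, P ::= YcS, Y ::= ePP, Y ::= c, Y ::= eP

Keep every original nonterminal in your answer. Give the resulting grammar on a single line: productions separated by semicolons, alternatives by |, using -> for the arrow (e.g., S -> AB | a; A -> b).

S -> e | ce | YYS; P -> c | YcS; Y -> c | e | eP | ePP

Nullable set: {P}.
Drop P -> ε.
Y -> eP: P nullable, giving e | eP.
Y -> ePP: P, P nullable, giving e | eP | ePP.
Unchanged (no nullable symbols): S -> YYS; S -> ce; S -> e; P -> YcS; P -> c; Y -> c.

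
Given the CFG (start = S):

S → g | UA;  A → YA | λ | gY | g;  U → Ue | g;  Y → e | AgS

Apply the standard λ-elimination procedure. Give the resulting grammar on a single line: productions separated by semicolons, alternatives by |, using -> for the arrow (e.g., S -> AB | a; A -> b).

Nullable set: {A}.
S -> UA: A nullable, giving U | UA.
Drop A -> λ.
A -> YA: A nullable, giving Y | YA.
Y -> AgS: A nullable, giving AgS | gS.
Unchanged (no nullable symbols): S -> g; A -> g; A -> gY; U -> Ue; U -> g; Y -> e.

S -> U | g | UA; A -> Y | g | YA | gY; U -> g | Ue; Y -> e | gS | AgS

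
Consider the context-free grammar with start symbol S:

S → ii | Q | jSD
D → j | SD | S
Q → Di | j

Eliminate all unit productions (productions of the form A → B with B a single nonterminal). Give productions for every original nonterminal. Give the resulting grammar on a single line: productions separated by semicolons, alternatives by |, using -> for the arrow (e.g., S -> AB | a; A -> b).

S -> j | Di | ii | jSD; D -> j | Di | SD | ii | jSD; Q -> j | Di

Unit productions: D->S, S->Q.
Unit pairs (A ⇒* B via units): (D,Q), (D,S), (S,Q).
S: inherits non-unit rules of {Q, S} → Di | ii | j | jSD.
D: inherits non-unit rules of {D, Q, S} → Di | SD | ii | j | jSD.
Q: inherits non-unit rules of {Q} → Di | j.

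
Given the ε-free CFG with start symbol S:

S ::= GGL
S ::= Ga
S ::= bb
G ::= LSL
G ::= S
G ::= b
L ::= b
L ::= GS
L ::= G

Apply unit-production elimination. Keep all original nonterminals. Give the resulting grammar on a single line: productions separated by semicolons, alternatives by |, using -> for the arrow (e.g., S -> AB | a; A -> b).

Unit productions: G->S, L->G.
Unit pairs (A ⇒* B via units): (G,S), (L,G), (L,S).
S: inherits non-unit rules of {S} → GGL | Ga | bb.
G: inherits non-unit rules of {G, S} → GGL | Ga | LSL | b | bb.
L: inherits non-unit rules of {G, L, S} → GGL | GS | Ga | LSL | b | bb.

S -> Ga | bb | GGL; G -> b | Ga | bb | GGL | LSL; L -> b | GS | Ga | bb | GGL | LSL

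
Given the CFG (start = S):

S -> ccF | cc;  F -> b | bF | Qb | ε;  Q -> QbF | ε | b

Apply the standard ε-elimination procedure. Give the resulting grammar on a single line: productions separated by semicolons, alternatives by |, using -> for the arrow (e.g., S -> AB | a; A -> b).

S -> cc | ccF; F -> b | Qb | bF; Q -> b | Qb | bF | QbF

Nullable set: {F, Q}.
S -> ccF: F nullable, giving cc | ccF.
Drop F -> ε.
F -> Qb: Q nullable, giving Qb | b.
F -> bF: F nullable, giving b | bF.
Drop Q -> ε.
Q -> QbF: Q, F nullable, giving Qb | QbF | b | bF.
Unchanged (no nullable symbols): S -> cc; F -> b; Q -> b.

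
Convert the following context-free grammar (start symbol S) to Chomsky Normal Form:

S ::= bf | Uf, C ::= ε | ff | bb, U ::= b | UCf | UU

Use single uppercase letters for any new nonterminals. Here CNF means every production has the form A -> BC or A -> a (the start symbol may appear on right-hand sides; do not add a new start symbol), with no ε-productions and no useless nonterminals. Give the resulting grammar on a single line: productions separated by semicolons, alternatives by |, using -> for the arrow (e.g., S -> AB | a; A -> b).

S -> AB | UB; A -> b; B -> f; C -> AA | BB; D -> CB; U -> b | UB | UD | UU

Nullable: {C}; after ε-elimination: S -> Uf | bf; C -> bb | ff; U -> b | UU | Uf | UCf.
No unit productions to eliminate.
TERM: introduce A -> b, B -> f and substitute in every rule of length ≥2.
BIN: U -> UCB becomes U -> UD, D -> CB.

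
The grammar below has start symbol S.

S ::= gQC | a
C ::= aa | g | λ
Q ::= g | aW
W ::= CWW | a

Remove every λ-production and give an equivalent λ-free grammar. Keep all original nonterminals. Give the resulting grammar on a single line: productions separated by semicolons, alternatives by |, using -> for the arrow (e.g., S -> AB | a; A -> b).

S -> a | gQ | gQC; C -> g | aa; Q -> g | aW; W -> a | WW | CWW

Nullable set: {C}.
S -> gQC: C nullable, giving gQ | gQC.
Drop C -> λ.
W -> CWW: C nullable, giving CWW | WW.
Unchanged (no nullable symbols): S -> a; C -> aa; C -> g; Q -> aW; Q -> g; W -> a.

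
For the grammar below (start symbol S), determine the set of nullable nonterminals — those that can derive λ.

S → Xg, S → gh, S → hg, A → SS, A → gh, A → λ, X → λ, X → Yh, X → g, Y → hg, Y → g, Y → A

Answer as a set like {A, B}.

{A, X, Y}

Directly nullable (have an ε-rule): {A, X}.
Y is nullable via Y -> A (every symbol on the right is already known nullable).
Not nullable: S — each has a terminal in every rule's right-hand side or depends on a non-nullable symbol.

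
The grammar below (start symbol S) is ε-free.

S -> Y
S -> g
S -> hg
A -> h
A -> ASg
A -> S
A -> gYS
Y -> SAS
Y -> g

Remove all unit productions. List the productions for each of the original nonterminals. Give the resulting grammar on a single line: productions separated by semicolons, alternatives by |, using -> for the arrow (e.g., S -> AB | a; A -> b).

S -> g | hg | SAS; A -> g | h | hg | ASg | SAS | gYS; Y -> g | SAS

Unit productions: A->S, S->Y.
Unit pairs (A ⇒* B via units): (A,S), (A,Y), (S,Y).
S: inherits non-unit rules of {S, Y} → SAS | g | hg.
A: inherits non-unit rules of {A, S, Y} → ASg | SAS | g | gYS | h | hg.
Y: inherits non-unit rules of {Y} → SAS | g.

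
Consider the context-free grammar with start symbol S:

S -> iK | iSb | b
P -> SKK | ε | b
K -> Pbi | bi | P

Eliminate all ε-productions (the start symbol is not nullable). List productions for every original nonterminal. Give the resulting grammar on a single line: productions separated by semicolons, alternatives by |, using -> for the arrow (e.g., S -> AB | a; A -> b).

Nullable set: {K, P}.
S -> iK: K nullable, giving i | iK.
K -> P: P nullable, giving P.
K -> Pbi: P nullable, giving Pbi | bi.
Drop P -> ε.
P -> SKK: K, K nullable, giving S | SK | SKK.
Unchanged (no nullable symbols): S -> b; S -> iSb; K -> bi; P -> b.

S -> b | i | iK | iSb; K -> P | bi | Pbi; P -> S | b | SK | SKK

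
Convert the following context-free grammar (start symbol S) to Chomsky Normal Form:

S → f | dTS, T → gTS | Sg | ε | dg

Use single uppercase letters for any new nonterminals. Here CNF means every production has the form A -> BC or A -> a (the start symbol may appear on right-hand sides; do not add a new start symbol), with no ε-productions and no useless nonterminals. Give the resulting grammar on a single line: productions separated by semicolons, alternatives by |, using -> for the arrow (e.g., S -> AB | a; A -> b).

S -> f | AC | AS; A -> d; B -> g; C -> TS; D -> TS; T -> AB | BD | BS | SB

Nullable: {T}; after ε-elimination: S -> f | dS | dTS; T -> Sg | dg | gS | gTS.
No unit productions to eliminate.
TERM: introduce A -> d, B -> g and substitute in every rule of length ≥2.
BIN: S -> ATS becomes S -> AC, C -> TS; T -> BTS becomes T -> BD, D -> TS.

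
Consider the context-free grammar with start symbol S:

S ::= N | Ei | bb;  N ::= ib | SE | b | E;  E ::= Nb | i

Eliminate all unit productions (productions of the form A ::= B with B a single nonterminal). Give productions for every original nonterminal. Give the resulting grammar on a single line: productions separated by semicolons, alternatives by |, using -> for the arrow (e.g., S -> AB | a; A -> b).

Unit productions: N->E, S->N.
Unit pairs (A ⇒* B via units): (N,E), (S,E), (S,N).
S: inherits non-unit rules of {E, N, S} → Ei | Nb | SE | b | bb | i | ib.
E: inherits non-unit rules of {E} → Nb | i.
N: inherits non-unit rules of {E, N} → Nb | SE | b | i | ib.

S -> b | i | Ei | Nb | SE | bb | ib; E -> i | Nb; N -> b | i | Nb | SE | ib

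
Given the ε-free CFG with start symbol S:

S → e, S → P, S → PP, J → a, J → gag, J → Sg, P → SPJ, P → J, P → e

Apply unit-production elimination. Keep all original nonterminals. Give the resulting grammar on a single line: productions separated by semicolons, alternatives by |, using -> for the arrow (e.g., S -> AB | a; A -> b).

Unit productions: P->J, S->P.
Unit pairs (A ⇒* B via units): (P,J), (S,J), (S,P).
S: inherits non-unit rules of {J, P, S} → PP | SPJ | Sg | a | e | gag.
J: inherits non-unit rules of {J} → Sg | a | gag.
P: inherits non-unit rules of {J, P} → SPJ | Sg | a | e | gag.

S -> a | e | PP | Sg | SPJ | gag; J -> a | Sg | gag; P -> a | e | Sg | SPJ | gag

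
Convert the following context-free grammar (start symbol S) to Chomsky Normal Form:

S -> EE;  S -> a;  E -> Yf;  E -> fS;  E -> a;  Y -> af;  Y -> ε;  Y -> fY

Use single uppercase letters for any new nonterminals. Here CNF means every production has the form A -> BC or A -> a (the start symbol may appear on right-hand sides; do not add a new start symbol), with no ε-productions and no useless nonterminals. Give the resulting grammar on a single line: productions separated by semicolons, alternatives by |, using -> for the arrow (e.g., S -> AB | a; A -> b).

S -> a | EE; A -> f; B -> a; E -> a | f | AS | YA; Y -> f | AY | BA

Nullable: {Y}; after ε-elimination: S -> a | EE; E -> a | f | Yf | fS; Y -> f | af | fY.
No unit productions to eliminate.
TERM: introduce B -> a, A -> f and substitute in every rule of length ≥2.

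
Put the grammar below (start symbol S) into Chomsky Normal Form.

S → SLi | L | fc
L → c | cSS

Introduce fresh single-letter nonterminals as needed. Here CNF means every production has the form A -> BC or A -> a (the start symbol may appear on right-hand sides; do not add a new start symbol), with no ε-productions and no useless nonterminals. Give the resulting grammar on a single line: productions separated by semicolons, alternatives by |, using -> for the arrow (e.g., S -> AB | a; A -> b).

S -> c | AE | CA | SF; A -> c; B -> i; C -> f; D -> SS; E -> SS; F -> LB; L -> c | AD

No ε-productions.
After unit-elimination: S -> c | fc | SLi | cSS; L -> c | cSS.
TERM: introduce A -> c, C -> f, B -> i and substitute in every rule of length ≥2.
BIN: L -> ASS becomes L -> AD, D -> SS; S -> ASS becomes S -> AE, E -> SS; S -> SLB becomes S -> SF, F -> LB.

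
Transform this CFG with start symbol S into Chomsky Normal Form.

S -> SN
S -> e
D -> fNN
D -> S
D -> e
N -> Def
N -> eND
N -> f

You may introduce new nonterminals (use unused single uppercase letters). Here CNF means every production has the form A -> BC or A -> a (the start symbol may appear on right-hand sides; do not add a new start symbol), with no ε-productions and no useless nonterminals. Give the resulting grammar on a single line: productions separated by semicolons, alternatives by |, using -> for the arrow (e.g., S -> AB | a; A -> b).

S -> e | SN; A -> f; B -> e; C -> NN; D -> e | AC | SN; E -> ND; F -> BA; N -> f | BE | DF

No ε-productions.
After unit-elimination: S -> e | SN; D -> e | SN | fNN; N -> f | Def | eND.
TERM: introduce B -> e, A -> f and substitute in every rule of length ≥2.
BIN: D -> ANN becomes D -> AC, C -> NN; N -> BND becomes N -> BE, E -> ND; N -> DBA becomes N -> DF, F -> BA.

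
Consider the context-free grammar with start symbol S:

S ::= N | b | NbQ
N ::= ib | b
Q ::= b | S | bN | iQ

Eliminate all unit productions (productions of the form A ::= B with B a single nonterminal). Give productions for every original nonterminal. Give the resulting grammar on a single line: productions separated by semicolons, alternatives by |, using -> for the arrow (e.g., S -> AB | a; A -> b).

Unit productions: Q->S, S->N.
Unit pairs (A ⇒* B via units): (Q,N), (Q,S), (S,N).
S: inherits non-unit rules of {N, S} → NbQ | b | ib.
N: inherits non-unit rules of {N} → b | ib.
Q: inherits non-unit rules of {N, Q, S} → NbQ | b | bN | iQ | ib.

S -> b | ib | NbQ; N -> b | ib; Q -> b | bN | iQ | ib | NbQ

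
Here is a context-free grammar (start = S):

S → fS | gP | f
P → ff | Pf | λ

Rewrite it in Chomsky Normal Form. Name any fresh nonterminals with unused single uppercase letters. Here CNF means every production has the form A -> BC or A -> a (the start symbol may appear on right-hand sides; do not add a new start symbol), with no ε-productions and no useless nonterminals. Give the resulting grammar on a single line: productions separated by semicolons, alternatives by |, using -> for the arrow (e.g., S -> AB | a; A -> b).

S -> f | g | AS | BP; A -> f; B -> g; P -> f | AA | PA

Nullable: {P}; after ε-elimination: S -> f | g | fS | gP; P -> f | Pf | ff.
No unit productions to eliminate.
TERM: introduce A -> f, B -> g and substitute in every rule of length ≥2.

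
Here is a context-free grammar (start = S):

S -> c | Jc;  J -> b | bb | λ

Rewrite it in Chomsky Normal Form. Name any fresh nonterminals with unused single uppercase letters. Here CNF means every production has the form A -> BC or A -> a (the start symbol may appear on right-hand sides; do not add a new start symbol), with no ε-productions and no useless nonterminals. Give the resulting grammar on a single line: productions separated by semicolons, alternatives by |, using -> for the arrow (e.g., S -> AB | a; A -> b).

Nullable: {J}; after ε-elimination: S -> c | Jc; J -> b | bb.
No unit productions to eliminate.
TERM: introduce A -> b, B -> c and substitute in every rule of length ≥2.

S -> c | JB; A -> b; B -> c; J -> b | AA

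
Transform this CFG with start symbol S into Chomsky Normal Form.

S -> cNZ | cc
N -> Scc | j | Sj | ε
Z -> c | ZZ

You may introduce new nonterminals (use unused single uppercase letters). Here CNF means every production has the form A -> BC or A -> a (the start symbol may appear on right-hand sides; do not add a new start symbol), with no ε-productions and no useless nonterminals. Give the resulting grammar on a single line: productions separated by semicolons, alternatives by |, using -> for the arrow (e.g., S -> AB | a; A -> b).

S -> AA | AD | AZ; A -> c; B -> j; C -> AA; D -> NZ; N -> j | SB | SC; Z -> c | ZZ

Nullable: {N}; after ε-elimination: S -> cZ | cc | cNZ; N -> j | Sj | Scc; Z -> c | ZZ.
No unit productions to eliminate.
TERM: introduce A -> c, B -> j and substitute in every rule of length ≥2.
BIN: N -> SAA becomes N -> SC, C -> AA; S -> ANZ becomes S -> AD, D -> NZ.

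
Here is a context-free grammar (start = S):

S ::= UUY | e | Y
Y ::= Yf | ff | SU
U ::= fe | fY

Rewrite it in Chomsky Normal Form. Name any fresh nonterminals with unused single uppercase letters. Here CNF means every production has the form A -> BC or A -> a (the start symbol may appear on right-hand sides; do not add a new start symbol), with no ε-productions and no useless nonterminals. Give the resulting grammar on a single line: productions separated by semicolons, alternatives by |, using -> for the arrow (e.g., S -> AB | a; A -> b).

S -> e | AA | SU | UC | YA; A -> f; B -> e; C -> UY; U -> AB | AY; Y -> AA | SU | YA

No ε-productions.
After unit-elimination: S -> e | SU | Yf | ff | UUY; U -> fY | fe; Y -> SU | Yf | ff.
TERM: introduce B -> e, A -> f and substitute in every rule of length ≥2.
BIN: S -> UUY becomes S -> UC, C -> UY.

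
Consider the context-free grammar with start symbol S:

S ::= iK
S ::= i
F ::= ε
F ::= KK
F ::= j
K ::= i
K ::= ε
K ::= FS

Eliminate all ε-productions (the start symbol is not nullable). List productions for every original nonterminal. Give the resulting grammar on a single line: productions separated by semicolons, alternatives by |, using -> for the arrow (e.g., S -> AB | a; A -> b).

S -> i | iK; F -> K | j | KK; K -> S | i | FS

Nullable set: {F, K}.
S -> iK: K nullable, giving i | iK.
Drop F -> ε.
F -> KK: K, K nullable, giving K | KK.
Drop K -> ε.
K -> FS: F nullable, giving FS | S.
Unchanged (no nullable symbols): S -> i; F -> j; K -> i.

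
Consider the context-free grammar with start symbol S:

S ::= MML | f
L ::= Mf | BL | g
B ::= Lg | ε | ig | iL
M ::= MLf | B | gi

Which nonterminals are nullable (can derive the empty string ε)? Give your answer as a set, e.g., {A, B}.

{B, M}

Directly nullable (have an ε-rule): {B}.
M is nullable via M -> B (every symbol on the right is already known nullable).
Not nullable: L, S — each has a terminal in every rule's right-hand side or depends on a non-nullable symbol.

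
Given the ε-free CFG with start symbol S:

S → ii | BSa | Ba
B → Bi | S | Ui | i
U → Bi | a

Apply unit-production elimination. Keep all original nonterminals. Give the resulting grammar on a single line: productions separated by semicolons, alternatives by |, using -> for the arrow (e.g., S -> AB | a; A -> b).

S -> Ba | ii | BSa; B -> i | Ba | Bi | Ui | ii | BSa; U -> a | Bi

Unit productions: B->S.
Unit pairs (A ⇒* B via units): (B,S).
S: inherits non-unit rules of {S} → BSa | Ba | ii.
B: inherits non-unit rules of {B, S} → BSa | Ba | Bi | Ui | i | ii.
U: inherits non-unit rules of {U} → Bi | a.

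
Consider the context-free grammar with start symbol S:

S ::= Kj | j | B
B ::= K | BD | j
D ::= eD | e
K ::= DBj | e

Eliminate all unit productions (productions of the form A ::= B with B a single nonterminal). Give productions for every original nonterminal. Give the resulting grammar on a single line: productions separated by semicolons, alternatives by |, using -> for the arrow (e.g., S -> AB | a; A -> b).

Unit productions: B->K, S->B.
Unit pairs (A ⇒* B via units): (B,K), (S,B), (S,K).
S: inherits non-unit rules of {B, K, S} → BD | DBj | Kj | e | j.
B: inherits non-unit rules of {B, K} → BD | DBj | e | j.
D: inherits non-unit rules of {D} → e | eD.
K: inherits non-unit rules of {K} → DBj | e.

S -> e | j | BD | Kj | DBj; B -> e | j | BD | DBj; D -> e | eD; K -> e | DBj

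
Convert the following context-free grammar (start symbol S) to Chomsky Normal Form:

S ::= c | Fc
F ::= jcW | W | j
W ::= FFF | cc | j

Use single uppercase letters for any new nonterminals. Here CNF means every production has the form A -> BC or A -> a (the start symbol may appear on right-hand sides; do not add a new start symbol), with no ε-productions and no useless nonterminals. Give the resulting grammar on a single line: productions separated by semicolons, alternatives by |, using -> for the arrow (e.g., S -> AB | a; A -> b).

No ε-productions.
After unit-elimination: S -> c | Fc; F -> j | cc | FFF | jcW; W -> j | cc | FFF.
TERM: introduce A -> c, B -> j and substitute in every rule of length ≥2.
BIN: F -> BAW becomes F -> BC, C -> AW; F -> FFF becomes F -> FD, D -> FF; W -> FFF becomes W -> FE, E -> FF.

S -> c | FA; A -> c; B -> j; C -> AW; D -> FF; E -> FF; F -> j | AA | BC | FD; W -> j | AA | FE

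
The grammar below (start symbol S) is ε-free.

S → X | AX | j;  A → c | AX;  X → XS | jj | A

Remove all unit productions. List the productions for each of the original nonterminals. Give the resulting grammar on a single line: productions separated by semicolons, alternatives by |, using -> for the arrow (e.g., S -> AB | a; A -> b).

S -> c | j | AX | XS | jj; A -> c | AX; X -> c | AX | XS | jj

Unit productions: S->X, X->A.
Unit pairs (A ⇒* B via units): (S,A), (S,X), (X,A).
S: inherits non-unit rules of {A, S, X} → AX | XS | c | j | jj.
A: inherits non-unit rules of {A} → AX | c.
X: inherits non-unit rules of {A, X} → AX | XS | c | jj.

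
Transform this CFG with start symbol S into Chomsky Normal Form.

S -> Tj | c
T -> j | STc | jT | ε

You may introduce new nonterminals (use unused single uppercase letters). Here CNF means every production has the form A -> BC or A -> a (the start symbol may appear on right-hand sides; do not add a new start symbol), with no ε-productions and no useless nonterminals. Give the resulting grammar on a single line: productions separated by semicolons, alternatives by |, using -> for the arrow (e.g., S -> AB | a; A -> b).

S -> c | j | TA; A -> j; B -> c; C -> TB; T -> j | AT | SB | SC

Nullable: {T}; after ε-elimination: S -> c | j | Tj; T -> j | Sc | jT | STc.
No unit productions to eliminate.
TERM: introduce B -> c, A -> j and substitute in every rule of length ≥2.
BIN: T -> STB becomes T -> SC, C -> TB.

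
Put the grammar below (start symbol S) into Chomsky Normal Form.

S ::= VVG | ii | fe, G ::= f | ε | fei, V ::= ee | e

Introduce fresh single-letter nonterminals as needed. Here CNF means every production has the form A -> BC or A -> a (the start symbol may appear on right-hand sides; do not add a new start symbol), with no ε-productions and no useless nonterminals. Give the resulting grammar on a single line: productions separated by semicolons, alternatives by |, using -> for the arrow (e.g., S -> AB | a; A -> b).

S -> AB | CC | VE | VV; A -> f; B -> e; C -> i; D -> BC; E -> VG; G -> f | AD; V -> e | BB

Nullable: {G}; after ε-elimination: S -> VV | fe | ii | VVG; G -> f | fei; V -> e | ee.
No unit productions to eliminate.
TERM: introduce B -> e, A -> f, C -> i and substitute in every rule of length ≥2.
BIN: G -> ABC becomes G -> AD, D -> BC; S -> VVG becomes S -> VE, E -> VG.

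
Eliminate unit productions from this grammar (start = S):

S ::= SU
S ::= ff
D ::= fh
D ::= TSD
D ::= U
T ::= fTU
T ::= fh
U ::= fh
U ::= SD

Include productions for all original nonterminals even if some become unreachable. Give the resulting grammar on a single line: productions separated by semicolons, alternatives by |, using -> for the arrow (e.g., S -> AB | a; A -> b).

S -> SU | ff; D -> SD | fh | TSD; T -> fh | fTU; U -> SD | fh

Unit productions: D->U.
Unit pairs (A ⇒* B via units): (D,U).
S: inherits non-unit rules of {S} → SU | ff.
D: inherits non-unit rules of {D, U} → SD | TSD | fh.
T: inherits non-unit rules of {T} → fTU | fh.
U: inherits non-unit rules of {U} → SD | fh.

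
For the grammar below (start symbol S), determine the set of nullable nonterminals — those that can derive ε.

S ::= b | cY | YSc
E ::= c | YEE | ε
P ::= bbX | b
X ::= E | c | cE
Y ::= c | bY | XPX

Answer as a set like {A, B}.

{E, X}

Directly nullable (have an ε-rule): {E}.
X is nullable via X -> E (every symbol on the right is already known nullable).
Not nullable: P, S, Y — each has a terminal in every rule's right-hand side or depends on a non-nullable symbol.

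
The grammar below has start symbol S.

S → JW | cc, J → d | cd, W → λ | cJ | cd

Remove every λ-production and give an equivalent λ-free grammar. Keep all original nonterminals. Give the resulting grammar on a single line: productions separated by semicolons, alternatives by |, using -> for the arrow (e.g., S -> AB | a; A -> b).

S -> J | JW | cc; J -> d | cd; W -> cJ | cd

Nullable set: {W}.
S -> JW: W nullable, giving J | JW.
Drop W -> λ.
Unchanged (no nullable symbols): S -> cc; J -> cd; J -> d; W -> cJ; W -> cd.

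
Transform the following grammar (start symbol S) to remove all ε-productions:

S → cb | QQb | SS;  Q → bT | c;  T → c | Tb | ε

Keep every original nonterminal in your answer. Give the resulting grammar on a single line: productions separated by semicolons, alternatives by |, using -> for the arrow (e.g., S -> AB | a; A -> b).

Nullable set: {T}.
Q -> bT: T nullable, giving b | bT.
Drop T -> ε.
T -> Tb: T nullable, giving Tb | b.
Unchanged (no nullable symbols): S -> QQb; S -> SS; S -> cb; Q -> c; T -> c.

S -> SS | cb | QQb; Q -> b | c | bT; T -> b | c | Tb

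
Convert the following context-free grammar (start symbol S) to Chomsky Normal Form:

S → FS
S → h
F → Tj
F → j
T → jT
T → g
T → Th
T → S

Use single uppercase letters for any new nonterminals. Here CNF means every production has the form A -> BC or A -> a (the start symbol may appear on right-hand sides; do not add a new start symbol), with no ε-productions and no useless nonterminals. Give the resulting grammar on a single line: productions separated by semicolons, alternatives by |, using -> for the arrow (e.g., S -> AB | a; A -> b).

S -> h | FS; A -> j; B -> h; F -> j | TA; T -> g | h | AT | FS | TB

No ε-productions.
After unit-elimination: S -> h | FS; F -> j | Tj; T -> g | h | FS | Th | jT.
TERM: introduce B -> h, A -> j and substitute in every rule of length ≥2.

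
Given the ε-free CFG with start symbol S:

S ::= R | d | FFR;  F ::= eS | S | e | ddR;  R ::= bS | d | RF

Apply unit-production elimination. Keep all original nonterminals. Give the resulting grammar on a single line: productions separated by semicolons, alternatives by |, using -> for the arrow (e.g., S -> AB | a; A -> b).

Unit productions: F->S, S->R.
Unit pairs (A ⇒* B via units): (F,R), (F,S), (S,R).
S: inherits non-unit rules of {R, S} → FFR | RF | bS | d.
F: inherits non-unit rules of {F, R, S} → FFR | RF | bS | d | ddR | e | eS.
R: inherits non-unit rules of {R} → RF | bS | d.

S -> d | RF | bS | FFR; F -> d | e | RF | bS | eS | FFR | ddR; R -> d | RF | bS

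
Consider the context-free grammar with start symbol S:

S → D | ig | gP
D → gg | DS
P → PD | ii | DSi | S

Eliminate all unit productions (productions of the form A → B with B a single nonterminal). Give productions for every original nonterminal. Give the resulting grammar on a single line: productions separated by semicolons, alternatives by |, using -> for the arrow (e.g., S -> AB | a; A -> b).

Unit productions: P->S, S->D.
Unit pairs (A ⇒* B via units): (P,D), (P,S), (S,D).
S: inherits non-unit rules of {D, S} → DS | gP | gg | ig.
D: inherits non-unit rules of {D} → DS | gg.
P: inherits non-unit rules of {D, P, S} → DS | DSi | PD | gP | gg | ig | ii.

S -> DS | gP | gg | ig; D -> DS | gg; P -> DS | PD | gP | gg | ig | ii | DSi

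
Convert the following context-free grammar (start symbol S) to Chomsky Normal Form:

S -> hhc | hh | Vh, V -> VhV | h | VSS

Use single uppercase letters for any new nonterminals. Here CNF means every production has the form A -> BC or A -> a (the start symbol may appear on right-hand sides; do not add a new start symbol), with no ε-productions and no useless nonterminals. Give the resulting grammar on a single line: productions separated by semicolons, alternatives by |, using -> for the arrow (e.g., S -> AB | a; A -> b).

S -> AA | AC | VA; A -> h; B -> c; C -> AB; D -> AV; E -> SS; V -> h | VD | VE

No ε-productions.
No unit productions to eliminate.
TERM: introduce B -> c, A -> h and substitute in every rule of length ≥2.
BIN: S -> AAB becomes S -> AC, C -> AB; V -> VAV becomes V -> VD, D -> AV; V -> VSS becomes V -> VE, E -> SS.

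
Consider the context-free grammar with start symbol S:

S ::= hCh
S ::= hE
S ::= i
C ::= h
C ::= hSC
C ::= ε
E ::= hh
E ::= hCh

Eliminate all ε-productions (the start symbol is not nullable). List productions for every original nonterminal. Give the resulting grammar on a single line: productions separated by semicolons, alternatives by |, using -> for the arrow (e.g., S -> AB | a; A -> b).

S -> i | hE | hh | hCh; C -> h | hS | hSC; E -> hh | hCh

Nullable set: {C}.
S -> hCh: C nullable, giving hCh | hh.
Drop C -> ε.
C -> hSC: C nullable, giving hS | hSC.
E -> hCh: C nullable, giving hCh | hh.
Unchanged (no nullable symbols): S -> hE; S -> i; C -> h; E -> hh.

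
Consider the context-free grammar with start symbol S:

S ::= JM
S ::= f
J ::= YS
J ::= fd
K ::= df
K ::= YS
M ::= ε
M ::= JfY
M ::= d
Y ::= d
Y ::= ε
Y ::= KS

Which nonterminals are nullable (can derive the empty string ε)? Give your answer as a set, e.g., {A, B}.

{M, Y}

Directly nullable (have an ε-rule): {M, Y}.
Not nullable: J, K, S — each has a terminal in every rule's right-hand side or depends on a non-nullable symbol.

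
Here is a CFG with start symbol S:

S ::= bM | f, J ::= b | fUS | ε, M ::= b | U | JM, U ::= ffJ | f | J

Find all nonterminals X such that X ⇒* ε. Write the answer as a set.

Directly nullable (have an ε-rule): {J}.
U is nullable via U -> J (every symbol on the right is already known nullable).
M is nullable via M -> U (every symbol on the right is already known nullable).
Not nullable: S — each has a terminal in every rule's right-hand side or depends on a non-nullable symbol.

{J, M, U}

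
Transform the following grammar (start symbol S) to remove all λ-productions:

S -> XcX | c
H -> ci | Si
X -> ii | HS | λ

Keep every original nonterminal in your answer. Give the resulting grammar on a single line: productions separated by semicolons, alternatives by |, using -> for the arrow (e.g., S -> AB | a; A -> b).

Nullable set: {X}.
S -> XcX: X, X nullable, giving Xc | XcX | c | cX.
Drop X -> λ.
Unchanged (no nullable symbols): S -> c; H -> Si; H -> ci; X -> HS; X -> ii.

S -> c | Xc | cX | XcX; H -> Si | ci; X -> HS | ii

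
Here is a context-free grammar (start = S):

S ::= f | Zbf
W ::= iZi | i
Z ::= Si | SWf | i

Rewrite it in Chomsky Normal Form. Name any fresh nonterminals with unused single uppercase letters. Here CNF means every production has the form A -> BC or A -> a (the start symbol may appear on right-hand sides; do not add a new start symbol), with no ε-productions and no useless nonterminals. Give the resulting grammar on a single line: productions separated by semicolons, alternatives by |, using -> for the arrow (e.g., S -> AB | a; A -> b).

No ε-productions.
No unit productions to eliminate.
TERM: introduce A -> b, B -> f, C -> i and substitute in every rule of length ≥2.
BIN: S -> ZAB becomes S -> ZD, D -> AB; W -> CZC becomes W -> CE, E -> ZC; Z -> SWB becomes Z -> SF, F -> WB.

S -> f | ZD; A -> b; B -> f; C -> i; D -> AB; E -> ZC; F -> WB; W -> i | CE; Z -> i | SC | SF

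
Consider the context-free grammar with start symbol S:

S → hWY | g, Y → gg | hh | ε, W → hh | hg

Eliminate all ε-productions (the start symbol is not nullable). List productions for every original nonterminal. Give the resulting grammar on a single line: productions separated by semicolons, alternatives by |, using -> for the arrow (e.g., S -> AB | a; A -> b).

S -> g | hW | hWY; W -> hg | hh; Y -> gg | hh

Nullable set: {Y}.
S -> hWY: Y nullable, giving hW | hWY.
Drop Y -> ε.
Unchanged (no nullable symbols): S -> g; W -> hg; W -> hh; Y -> gg; Y -> hh.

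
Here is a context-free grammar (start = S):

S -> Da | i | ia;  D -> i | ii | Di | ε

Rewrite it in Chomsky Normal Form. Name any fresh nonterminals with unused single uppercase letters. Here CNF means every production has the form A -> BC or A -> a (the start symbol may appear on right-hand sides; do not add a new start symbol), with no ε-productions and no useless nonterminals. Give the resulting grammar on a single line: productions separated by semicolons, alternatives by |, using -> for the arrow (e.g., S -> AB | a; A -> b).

Nullable: {D}; after ε-elimination: S -> a | i | Da | ia; D -> i | Di | ii.
No unit productions to eliminate.
TERM: introduce B -> a, A -> i and substitute in every rule of length ≥2.

S -> a | i | AB | DB; A -> i; B -> a; D -> i | AA | DA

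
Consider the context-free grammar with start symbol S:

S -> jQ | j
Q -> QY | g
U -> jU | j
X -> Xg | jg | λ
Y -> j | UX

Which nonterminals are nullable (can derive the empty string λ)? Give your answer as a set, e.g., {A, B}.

{X}

Directly nullable (have an ε-rule): {X}.
Not nullable: Q, S, U, Y — each has a terminal in every rule's right-hand side or depends on a non-nullable symbol.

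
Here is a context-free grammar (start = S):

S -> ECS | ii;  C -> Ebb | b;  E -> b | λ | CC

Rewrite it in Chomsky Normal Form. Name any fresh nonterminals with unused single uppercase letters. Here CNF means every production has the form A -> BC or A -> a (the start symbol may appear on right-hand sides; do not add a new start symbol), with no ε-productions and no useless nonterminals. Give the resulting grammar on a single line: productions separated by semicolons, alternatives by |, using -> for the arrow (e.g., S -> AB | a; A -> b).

S -> BB | CS | EF; A -> b; B -> i; C -> b | AA | ED; D -> AA; E -> b | CC; F -> CS

Nullable: {E}; after ε-elimination: S -> CS | ii | ECS; C -> b | bb | Ebb; E -> b | CC.
No unit productions to eliminate.
TERM: introduce A -> b, B -> i and substitute in every rule of length ≥2.
BIN: C -> EAA becomes C -> ED, D -> AA; S -> ECS becomes S -> EF, F -> CS.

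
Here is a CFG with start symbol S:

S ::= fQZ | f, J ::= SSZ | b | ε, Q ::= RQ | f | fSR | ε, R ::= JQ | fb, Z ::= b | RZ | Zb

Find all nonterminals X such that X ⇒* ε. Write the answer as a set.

{J, Q, R}

Directly nullable (have an ε-rule): {J, Q}.
R is nullable via R -> JQ (every symbol on the right is already known nullable).
Not nullable: S, Z — each has a terminal in every rule's right-hand side or depends on a non-nullable symbol.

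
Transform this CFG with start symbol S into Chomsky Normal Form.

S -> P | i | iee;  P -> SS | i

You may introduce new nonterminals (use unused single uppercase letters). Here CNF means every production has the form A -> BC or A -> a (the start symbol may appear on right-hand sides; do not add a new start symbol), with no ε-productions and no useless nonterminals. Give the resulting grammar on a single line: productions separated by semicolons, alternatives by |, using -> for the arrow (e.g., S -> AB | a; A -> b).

S -> i | AC | SS; A -> i; B -> e; C -> BB

No ε-productions.
After unit-elimination: S -> i | SS | iee; P -> i | SS.
TERM: introduce B -> e, A -> i and substitute in every rule of length ≥2.
BIN: S -> ABB becomes S -> AC, C -> BB.
Drop unreachable/unproductive: P.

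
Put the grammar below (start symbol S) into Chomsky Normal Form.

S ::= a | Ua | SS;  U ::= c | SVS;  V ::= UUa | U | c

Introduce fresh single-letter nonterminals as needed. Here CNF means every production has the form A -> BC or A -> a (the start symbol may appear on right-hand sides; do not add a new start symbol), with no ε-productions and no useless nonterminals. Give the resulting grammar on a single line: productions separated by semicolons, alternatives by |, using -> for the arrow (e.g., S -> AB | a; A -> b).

S -> a | SS | UA; A -> a; B -> VS; C -> VS; D -> UA; U -> c | SB; V -> c | SC | UD

No ε-productions.
After unit-elimination: S -> a | SS | Ua; U -> c | SVS; V -> c | SVS | UUa.
TERM: introduce A -> a and substitute in every rule of length ≥2.
BIN: U -> SVS becomes U -> SB, B -> VS; V -> SVS becomes V -> SC, C -> VS; V -> UUA becomes V -> UD, D -> UA.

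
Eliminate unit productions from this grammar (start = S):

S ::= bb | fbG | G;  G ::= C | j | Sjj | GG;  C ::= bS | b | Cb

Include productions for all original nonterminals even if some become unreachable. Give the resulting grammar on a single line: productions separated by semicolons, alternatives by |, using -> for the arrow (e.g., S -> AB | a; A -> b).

S -> b | j | Cb | GG | bS | bb | Sjj | fbG; C -> b | Cb | bS; G -> b | j | Cb | GG | bS | Sjj

Unit productions: G->C, S->G.
Unit pairs (A ⇒* B via units): (G,C), (S,C), (S,G).
S: inherits non-unit rules of {C, G, S} → Cb | GG | Sjj | b | bS | bb | fbG | j.
C: inherits non-unit rules of {C} → Cb | b | bS.
G: inherits non-unit rules of {C, G} → Cb | GG | Sjj | b | bS | j.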